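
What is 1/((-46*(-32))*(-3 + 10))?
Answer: 1/10304 ≈ 9.7050e-5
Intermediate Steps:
1/((-46*(-32))*(-3 + 10)) = 1/(1472*7) = 1/10304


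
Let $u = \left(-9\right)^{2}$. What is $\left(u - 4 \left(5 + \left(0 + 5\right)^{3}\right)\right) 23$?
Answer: $-10097$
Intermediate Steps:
$u = 81$
$\left(u - 4 \left(5 + \left(0 + 5\right)^{3}\right)\right) 23 = \left(81 - 4 \left(5 + \left(0 + 5\right)^{3}\right)\right) 23 = \left(81 - 4 \left(5 + 5^{3}\right)\right) 23 = \left(81 - 4 \left(5 + 125\right)\right) 23 = \left(81 - 520\right) 23 = \left(-439\right) 23 = -10097$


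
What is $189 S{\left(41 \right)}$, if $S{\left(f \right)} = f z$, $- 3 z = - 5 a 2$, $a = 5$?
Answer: $129150$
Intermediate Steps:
$z = \frac{50}{3}$ ($z = - \frac{\left(-5\right) 5 \cdot 2}{3} = - \frac{\left(-25\right) 2}{3} = \left(- \frac{1}{3}\right) \left(-50\right) = \frac{50}{3} \approx 16.667$)
$S{\left(f \right)} = \frac{50 f}{3}$ ($S{\left(f \right)} = f \frac{50}{3} = \frac{50 f}{3}$)
$189 S{\left(41 \right)} = 189 \cdot \frac{50}{3} \cdot 41 = 189 \cdot \frac{2050}{3} = 129150$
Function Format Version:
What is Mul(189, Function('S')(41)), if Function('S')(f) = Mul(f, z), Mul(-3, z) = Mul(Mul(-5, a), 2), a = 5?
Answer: 129150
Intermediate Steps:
z = Rational(50, 3) (z = Mul(Rational(-1, 3), Mul(Mul(-5, 5), 2)) = Mul(Rational(-1, 3), Mul(-25, 2)) = Mul(Rational(-1, 3), -50) = Rational(50, 3) ≈ 16.667)
Function('S')(f) = Mul(Rational(50, 3), f) (Function('S')(f) = Mul(f, Rational(50, 3)) = Mul(Rational(50, 3), f))
Mul(189, Function('S')(41)) = Mul(189, Mul(Rational(50, 3), 41)) = Mul(189, Rational(2050, 3)) = 129150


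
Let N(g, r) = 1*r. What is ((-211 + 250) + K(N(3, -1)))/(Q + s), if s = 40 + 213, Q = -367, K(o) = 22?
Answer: -61/114 ≈ -0.53509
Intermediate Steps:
N(g, r) = r
s = 253
((-211 + 250) + K(N(3, -1)))/(Q + s) = ((-211 + 250) + 22)/(-367 + 253) = (39 + 22)/(-114) = 61*(-1/114) = -61/114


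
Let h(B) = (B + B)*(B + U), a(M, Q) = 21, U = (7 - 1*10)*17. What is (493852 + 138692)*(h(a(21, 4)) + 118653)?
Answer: 74256237792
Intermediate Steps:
U = -51 (U = (7 - 10)*17 = -3*17 = -51)
h(B) = 2*B*(-51 + B) (h(B) = (B + B)*(B - 51) = (2*B)*(-51 + B) = 2*B*(-51 + B))
(493852 + 138692)*(h(a(21, 4)) + 118653) = (493852 + 138692)*(2*21*(-51 + 21) + 118653) = 632544*(2*21*(-30) + 118653) = 632544*(-1260 + 118653) = 632544*117393 = 74256237792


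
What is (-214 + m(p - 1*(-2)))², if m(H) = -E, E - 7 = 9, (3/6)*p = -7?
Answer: 52900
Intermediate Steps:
p = -14 (p = 2*(-7) = -14)
E = 16 (E = 7 + 9 = 16)
m(H) = -16 (m(H) = -1*16 = -16)
(-214 + m(p - 1*(-2)))² = (-214 - 16)² = (-230)² = 52900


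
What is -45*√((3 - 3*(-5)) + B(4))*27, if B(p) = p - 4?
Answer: -3645*√2 ≈ -5154.8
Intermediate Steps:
B(p) = -4 + p
-45*√((3 - 3*(-5)) + B(4))*27 = -45*√((3 - 3*(-5)) + (-4 + 4))*27 = -45*√((3 + 15) + 0)*27 = -45*√(18 + 0)*27 = -135*√2*27 = -3645*√2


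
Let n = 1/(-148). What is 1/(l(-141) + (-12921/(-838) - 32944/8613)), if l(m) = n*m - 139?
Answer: -18417564/2328962827 ≈ -0.0079080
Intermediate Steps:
n = -1/148 ≈ -0.0067568
l(m) = -139 - m/148 (l(m) = -m/148 - 139 = -139 - m/148)
1/(l(-141) + (-12921/(-838) - 32944/8613)) = 1/((-139 - 1/148*(-141)) + (-12921/(-838) - 32944/8613)) = 1/((-139 + 141/148) + (-12921*(-1/838) - 32944*1/8613)) = 1/(-20431/148 + (12921/838 - 1136/297)) = 1/(-20431/148 + 2885569/248886) = 1/(-2328962827/18417564) = -18417564/2328962827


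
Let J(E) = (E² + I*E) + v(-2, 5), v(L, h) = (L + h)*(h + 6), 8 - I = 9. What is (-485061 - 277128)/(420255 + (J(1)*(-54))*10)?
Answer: -254063/134145 ≈ -1.8939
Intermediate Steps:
I = -1 (I = 8 - 1*9 = 8 - 9 = -1)
v(L, h) = (6 + h)*(L + h) (v(L, h) = (L + h)*(6 + h) = (6 + h)*(L + h))
J(E) = 33 + E² - E (J(E) = (E² - E) + (5² + 6*(-2) + 6*5 - 2*5) = (E² - E) + (25 - 12 + 30 - 10) = (E² - E) + 33 = 33 + E² - E)
(-485061 - 277128)/(420255 + (J(1)*(-54))*10) = (-485061 - 277128)/(420255 + ((33 + 1² - 1*1)*(-54))*10) = -762189/(420255 + ((33 + 1 - 1)*(-54))*10) = -762189/(420255 + (33*(-54))*10) = -762189/(420255 - 1782*10) = -762189/(420255 - 17820) = -762189/402435 = -762189*1/402435 = -254063/134145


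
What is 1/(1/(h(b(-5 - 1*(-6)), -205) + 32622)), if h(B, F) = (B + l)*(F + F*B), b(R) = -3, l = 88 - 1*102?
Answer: 25652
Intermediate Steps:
l = -14 (l = 88 - 102 = -14)
h(B, F) = (-14 + B)*(F + B*F) (h(B, F) = (B - 14)*(F + F*B) = (-14 + B)*(F + B*F))
1/(1/(h(b(-5 - 1*(-6)), -205) + 32622)) = 1/(1/(-205*(-14 + (-3)² - 13*(-3)) + 32622)) = 1/(1/(-205*(-14 + 9 + 39) + 32622)) = 1/(1/(-205*34 + 32622)) = 1/(1/(-6970 + 32622)) = 1/(1/25652) = 25652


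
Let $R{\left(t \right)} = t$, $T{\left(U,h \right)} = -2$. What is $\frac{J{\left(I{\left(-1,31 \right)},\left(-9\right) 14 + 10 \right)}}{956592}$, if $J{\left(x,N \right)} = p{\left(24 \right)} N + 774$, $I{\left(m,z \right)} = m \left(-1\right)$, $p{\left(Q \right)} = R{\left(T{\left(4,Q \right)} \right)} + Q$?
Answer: $- \frac{127}{68328} \approx -0.0018587$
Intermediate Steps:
$p{\left(Q \right)} = -2 + Q$
$I{\left(m,z \right)} = - m$
$J{\left(x,N \right)} = 774 + 22 N$ ($J{\left(x,N \right)} = \left(-2 + 24\right) N + 774 = 22 N + 774 = 774 + 22 N$)
$\frac{J{\left(I{\left(-1,31 \right)},\left(-9\right) 14 + 10 \right)}}{956592} = \frac{774 + 22 \left(\left(-9\right) 14 + 10\right)}{956592} = \left(774 + 22 \left(-126 + 10\right)\right) \frac{1}{956592} = \left(774 + 22 \left(-116\right)\right) \frac{1}{956592} = \left(774 - 2552\right) \frac{1}{956592} = \left(-1778\right) \frac{1}{956592} = - \frac{127}{68328}$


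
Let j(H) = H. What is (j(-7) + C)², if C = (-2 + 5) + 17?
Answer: 169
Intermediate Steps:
C = 20 (C = 3 + 17 = 20)
(j(-7) + C)² = (-7 + 20)² = 13² = 169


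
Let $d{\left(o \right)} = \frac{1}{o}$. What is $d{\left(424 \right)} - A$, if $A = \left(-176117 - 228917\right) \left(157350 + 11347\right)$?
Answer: $\frac{28971080775953}{424} \approx 6.8328 \cdot 10^{10}$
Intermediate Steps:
$A = -68328020698$ ($A = \left(-405034\right) 168697 = -68328020698$)
$d{\left(424 \right)} - A = \frac{1}{424} - -68328020698 = \frac{1}{424} + 68328020698 = \frac{28971080775953}{424}$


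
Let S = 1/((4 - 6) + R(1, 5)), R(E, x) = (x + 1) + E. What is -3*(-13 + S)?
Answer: 192/5 ≈ 38.400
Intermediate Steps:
R(E, x) = 1 + E + x (R(E, x) = (1 + x) + E = 1 + E + x)
S = 1/5 (S = 1/((4 - 6) + (1 + 1 + 5)) = 1/(-2 + 7) = 1/5 ≈ 0.20000)
-3*(-13 + S) = -3*(-13 + 1/5) = -3*(-64/5) = 192/5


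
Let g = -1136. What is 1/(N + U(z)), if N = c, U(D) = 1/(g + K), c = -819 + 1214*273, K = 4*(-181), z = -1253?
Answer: 1860/614921579 ≈ 3.0248e-6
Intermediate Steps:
K = -724
c = 330603 (c = -819 + 331422 = 330603)
U(D) = -1/1860 (U(D) = 1/(-1136 - 724) = 1/(-1860) = -1/1860)
N = 330603
1/(N + U(z)) = 1/(330603 - 1/1860) = 1/(614921579/1860) = 1860/614921579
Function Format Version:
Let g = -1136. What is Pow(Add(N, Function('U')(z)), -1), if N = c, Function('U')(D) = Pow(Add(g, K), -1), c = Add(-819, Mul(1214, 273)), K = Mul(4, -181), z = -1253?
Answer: Rational(1860, 614921579) ≈ 3.0248e-6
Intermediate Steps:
K = -724
c = 330603 (c = Add(-819, 331422) = 330603)
Function('U')(D) = Rational(-1, 1860) (Function('U')(D) = Pow(Add(-1136, -724), -1) = Pow(-1860, -1) = Rational(-1, 1860))
N = 330603
Pow(Add(N, Function('U')(z)), -1) = Pow(Add(330603, Rational(-1, 1860)), -1) = Pow(Rational(614921579, 1860), -1) = Rational(1860, 614921579)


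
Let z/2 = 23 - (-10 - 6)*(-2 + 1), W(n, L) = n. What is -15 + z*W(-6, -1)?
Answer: -99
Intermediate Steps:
z = 14 (z = 2*(23 - (-10 - 6)*(-2 + 1)) = 2*(23 - (-16)*(-1)) = 2*(23 - 1*16) = 2*(23 - 16) = 2*7 = 14)
-15 + z*W(-6, -1) = -15 + 14*(-6) = -15 - 84 = -99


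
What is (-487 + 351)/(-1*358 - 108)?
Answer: 68/233 ≈ 0.29185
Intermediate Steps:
(-487 + 351)/(-1*358 - 108) = -136/(-358 - 108) = -136/(-466) = -136*(-1/466) = 68/233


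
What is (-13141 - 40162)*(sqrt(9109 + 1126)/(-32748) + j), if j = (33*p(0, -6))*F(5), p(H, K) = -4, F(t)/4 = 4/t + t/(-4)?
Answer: -63323964/5 + 53303*sqrt(10235)/32748 ≈ -1.2665e+7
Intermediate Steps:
F(t) = -t + 16/t (F(t) = 4*(4/t + t/(-4)) = 4*(4/t + t*(-1/4)) = 4*(4/t - t/4) = -t + 16/t)
j = 1188/5 (j = (33*(-4))*(-1*5 + 16/5) = -132*(-5 + 16*(1/5)) = -132*(-5 + 16/5) = -132*(-9/5) = 1188/5 ≈ 237.60)
(-13141 - 40162)*(sqrt(9109 + 1126)/(-32748) + j) = (-13141 - 40162)*(sqrt(9109 + 1126)/(-32748) + 1188/5) = -53303*(sqrt(10235)*(-1/32748) + 1188/5) = -53303*(-sqrt(10235)/32748 + 1188/5) = -53303*(1188/5 - sqrt(10235)/32748) = -63323964/5 + 53303*sqrt(10235)/32748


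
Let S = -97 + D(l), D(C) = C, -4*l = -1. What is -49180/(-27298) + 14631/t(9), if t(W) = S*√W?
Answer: -256748362/5282163 ≈ -48.607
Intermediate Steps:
l = ¼ (l = -¼*(-1) = ¼ ≈ 0.25000)
S = -387/4 (S = -97 + ¼ = -387/4 ≈ -96.750)
t(W) = -387*√W/4
-49180/(-27298) + 14631/t(9) = -49180/(-27298) + 14631/((-387*√9/4)) = -49180*(-1/27298) + 14631/((-387/4*3)) = 24590/13649 + 14631/(-1161/4) = 24590/13649 + 14631*(-4/1161) = 24590/13649 - 19508/387 = -256748362/5282163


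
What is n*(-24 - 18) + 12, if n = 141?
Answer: -5910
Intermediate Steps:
n*(-24 - 18) + 12 = 141*(-24 - 18) + 12 = 141*(-42) + 12 = -5922 + 12 = -5910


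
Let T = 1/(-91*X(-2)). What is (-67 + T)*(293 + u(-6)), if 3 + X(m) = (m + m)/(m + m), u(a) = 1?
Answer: -256053/13 ≈ -19696.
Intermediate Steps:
X(m) = -2 (X(m) = -3 + (m + m)/(m + m) = -3 + (2*m)/((2*m)) = -3 + (2*m)*(1/(2*m)) = -3 + 1 = -2)
T = 1/182 (T = 1/(-91*(-2)) = 1/182 ≈ 0.0054945)
(-67 + T)*(293 + u(-6)) = (-67 + 1/182)*(293 + 1) = -12193/182*294 = -256053/13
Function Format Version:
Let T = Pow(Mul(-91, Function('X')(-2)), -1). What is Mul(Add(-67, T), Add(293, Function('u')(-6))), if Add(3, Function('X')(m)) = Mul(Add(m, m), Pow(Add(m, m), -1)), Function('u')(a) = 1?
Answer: Rational(-256053, 13) ≈ -19696.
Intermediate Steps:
Function('X')(m) = -2 (Function('X')(m) = Add(-3, Mul(Add(m, m), Pow(Add(m, m), -1))) = Add(-3, Mul(Mul(2, m), Pow(Mul(2, m), -1))) = Add(-3, Mul(Mul(2, m), Mul(Rational(1, 2), Pow(m, -1)))) = Add(-3, 1) = -2)
T = Rational(1, 182) (T = Pow(Mul(-91, -2), -1) = Pow(182, -1) = Rational(1, 182) ≈ 0.0054945)
Mul(Add(-67, T), Add(293, Function('u')(-6))) = Mul(Add(-67, Rational(1, 182)), Add(293, 1)) = Mul(Rational(-12193, 182), 294) = Rational(-256053, 13)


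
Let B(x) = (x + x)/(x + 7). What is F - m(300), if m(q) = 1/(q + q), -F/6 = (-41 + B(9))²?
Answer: -22896229/2400 ≈ -9540.1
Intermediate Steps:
B(x) = 2*x/(7 + x) (B(x) = (2*x)/(7 + x) = 2*x/(7 + x))
F = -305283/32 (F = -6*(-41 + 2*9/(7 + 9))² = -6*(-41 + 2*9/16)² = -6*(-41 + 2*9*(1/16))² = -6*(-41 + 9/8)² = -6*(-319/8)² = -6*101761/64 = -305283/32 ≈ -9540.1)
m(q) = 1/(2*q)
F - m(300) = -305283/32 - 1/(2*300) = -305283/32 - 1*1/600 = -305283/32 - 1/600 = -22896229/2400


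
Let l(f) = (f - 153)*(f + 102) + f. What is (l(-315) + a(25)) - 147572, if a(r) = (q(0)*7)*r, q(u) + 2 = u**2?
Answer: -48553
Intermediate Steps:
q(u) = -2 + u**2
a(r) = -14*r (a(r) = ((-2 + 0**2)*7)*r = ((-2 + 0)*7)*r = (-2*7)*r = -14*r)
l(f) = f + (-153 + f)*(102 + f) (l(f) = (-153 + f)*(102 + f) + f = f + (-153 + f)*(102 + f))
(l(-315) + a(25)) - 147572 = ((-15606 + (-315)**2 - 50*(-315)) - 14*25) - 147572 = ((-15606 + 99225 + 15750) - 350) - 147572 = (99369 - 350) - 147572 = 99019 - 147572 = -48553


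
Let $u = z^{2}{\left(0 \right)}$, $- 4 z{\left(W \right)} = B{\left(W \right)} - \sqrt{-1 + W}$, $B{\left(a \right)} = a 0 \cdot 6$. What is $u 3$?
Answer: $- \frac{3}{16} \approx -0.1875$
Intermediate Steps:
$B{\left(a \right)} = 0$ ($B{\left(a \right)} = 0 \cdot 6 = 0$)
$z{\left(W \right)} = \frac{\sqrt{-1 + W}}{4}$ ($z{\left(W \right)} = - \frac{0 - \sqrt{-1 + W}}{4} = - \frac{\left(-1\right) \sqrt{-1 + W}}{4} = \frac{\sqrt{-1 + W}}{4}$)
$u = - \frac{1}{16}$ ($u = \left(\frac{\sqrt{-1 + 0}}{4}\right)^{2} = \left(\frac{\sqrt{-1}}{4}\right)^{2} = \left(\frac{i}{4}\right)^{2} = - \frac{1}{16} \approx -0.0625$)
$u 3 = \left(- \frac{1}{16}\right) 3 = - \frac{3}{16}$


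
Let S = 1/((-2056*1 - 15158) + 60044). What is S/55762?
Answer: 1/2388286460 ≈ 4.1871e-10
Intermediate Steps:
S = 1/42830 (S = 1/((-2056 - 15158) + 60044) = 1/(-17214 + 60044) = 1/42830 ≈ 2.3348e-5)
S/55762 = (1/42830)/55762 = (1/42830)*(1/55762) = 1/2388286460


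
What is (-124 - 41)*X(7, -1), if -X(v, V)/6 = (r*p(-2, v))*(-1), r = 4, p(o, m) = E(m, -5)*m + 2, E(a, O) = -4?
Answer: 102960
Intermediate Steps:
p(o, m) = 2 - 4*m (p(o, m) = -4*m + 2 = 2 - 4*m)
X(v, V) = 48 - 96*v (X(v, V) = -6*4*(2 - 4*v)*(-1) = -6*(8 - 16*v)*(-1) = -6*(-8 + 16*v) = 48 - 96*v)
(-124 - 41)*X(7, -1) = (-124 - 41)*(48 - 96*7) = -165*(48 - 672) = -165*(-624) = 102960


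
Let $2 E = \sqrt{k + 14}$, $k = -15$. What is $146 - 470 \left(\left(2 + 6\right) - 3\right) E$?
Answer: $146 - 1175 i \approx 146.0 - 1175.0 i$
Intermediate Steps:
$E = \frac{i}{2}$ ($E = \frac{\sqrt{-15 + 14}}{2} = \frac{\sqrt{-1}}{2} = \frac{i}{2} \approx 0.5 i$)
$146 - 470 \left(\left(2 + 6\right) - 3\right) E = 146 - 470 \left(\left(2 + 6\right) - 3\right) \frac{i}{2} = 146 - 470 \left(8 - 3\right) \frac{i}{2} = 146 - 470 \cdot 5 \frac{i}{2} = 146 - 470 \frac{5 i}{2} = 146 - 1175 i$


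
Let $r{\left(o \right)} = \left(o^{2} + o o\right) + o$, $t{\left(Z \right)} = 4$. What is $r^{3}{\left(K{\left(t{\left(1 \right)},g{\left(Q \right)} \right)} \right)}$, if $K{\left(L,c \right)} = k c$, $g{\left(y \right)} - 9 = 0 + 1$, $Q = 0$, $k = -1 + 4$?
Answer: $6128487000$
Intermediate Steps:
$k = 3$
$g{\left(y \right)} = 10$ ($g{\left(y \right)} = 9 + \left(0 + 1\right) = 9 + 1 = 10$)
$K{\left(L,c \right)} = 3 c$
$r{\left(o \right)} = o + 2 o^{2}$ ($r{\left(o \right)} = \left(o^{2} + o^{2}\right) + o = 2 o^{2} + o = o + 2 o^{2}$)
$r^{3}{\left(K{\left(t{\left(1 \right)},g{\left(Q \right)} \right)} \right)} = \left(3 \cdot 10 \left(1 + 2 \cdot 3 \cdot 10\right)\right)^{3} = \left(30 \left(1 + 2 \cdot 30\right)\right)^{3} = \left(30 \left(1 + 60\right)\right)^{3} = \left(30 \cdot 61\right)^{3} = 1830^{3} = 6128487000$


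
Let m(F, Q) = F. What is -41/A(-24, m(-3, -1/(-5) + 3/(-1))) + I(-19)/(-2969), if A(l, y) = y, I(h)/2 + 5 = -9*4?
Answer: 121975/8907 ≈ 13.694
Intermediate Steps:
I(h) = -82 (I(h) = -10 + 2*(-9*4) = -10 + 2*(-36) = -10 - 72 = -82)
-41/A(-24, m(-3, -1/(-5) + 3/(-1))) + I(-19)/(-2969) = -41/(-3) - 82/(-2969) = -41*(-⅓) - 82*(-1/2969) = 41/3 + 82/2969 = 121975/8907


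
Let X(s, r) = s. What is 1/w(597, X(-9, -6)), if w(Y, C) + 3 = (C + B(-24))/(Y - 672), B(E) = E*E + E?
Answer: -25/256 ≈ -0.097656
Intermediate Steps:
B(E) = E + E² (B(E) = E² + E = E + E²)
w(Y, C) = -3 + (552 + C)/(-672 + Y) (w(Y, C) = -3 + (C - 24*(1 - 24))/(Y - 672) = -3 + (C - 24*(-23))/(-672 + Y) = -3 + (C + 552)/(-672 + Y) = -3 + (552 + C)/(-672 + Y))
1/w(597, X(-9, -6)) = 1/((2568 - 9 - 3*597)/(-672 + 597)) = 1/((2568 - 9 - 1791)/(-75)) = 1/(-1/75*768) = 1/(-256/25) = -25/256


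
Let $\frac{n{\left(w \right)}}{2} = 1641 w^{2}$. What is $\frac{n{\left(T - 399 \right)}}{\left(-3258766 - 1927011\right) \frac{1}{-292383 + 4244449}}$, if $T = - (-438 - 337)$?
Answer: $- \frac{1833742942202112}{5185777} \approx -3.5361 \cdot 10^{8}$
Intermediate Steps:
$T = 775$ ($T = \left(-1\right) \left(-775\right) = 775$)
$n{\left(w \right)} = 3282 w^{2}$ ($n{\left(w \right)} = 2 \cdot 1641 w^{2} = 3282 w^{2}$)
$\frac{n{\left(T - 399 \right)}}{\left(-3258766 - 1927011\right) \frac{1}{-292383 + 4244449}} = \frac{3282 \left(775 - 399\right)^{2}}{\left(-3258766 - 1927011\right) \frac{1}{-292383 + 4244449}} = \frac{3282 \left(775 - 399\right)^{2}}{\left(-5185777\right) \frac{1}{3952066}} = \frac{3282 \cdot 376^{2}}{\left(-5185777\right) \frac{1}{3952066}} = \frac{3282 \cdot 141376}{- \frac{5185777}{3952066}} = 463996032 \left(- \frac{3952066}{5185777}\right) = - \frac{1833742942202112}{5185777}$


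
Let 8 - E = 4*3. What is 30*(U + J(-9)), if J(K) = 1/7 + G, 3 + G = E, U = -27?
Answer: -7110/7 ≈ -1015.7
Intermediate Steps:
E = -4 (E = 8 - 4*3 = 8 - 1*12 = 8 - 12 = -4)
G = -7 (G = -3 - 4 = -7)
J(K) = -48/7 (J(K) = 1/7 - 7 = -48/7)
30*(U + J(-9)) = 30*(-27 - 48/7) = 30*(-237/7) = -7110/7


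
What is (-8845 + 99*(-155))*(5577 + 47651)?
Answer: -1287585320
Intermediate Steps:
(-8845 + 99*(-155))*(5577 + 47651) = (-8845 - 15345)*53228 = -24190*53228 = -1287585320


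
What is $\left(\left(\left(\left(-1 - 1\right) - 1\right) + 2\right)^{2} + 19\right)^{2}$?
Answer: $400$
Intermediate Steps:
$\left(\left(\left(\left(-1 - 1\right) - 1\right) + 2\right)^{2} + 19\right)^{2} = \left(\left(\left(-2 - 1\right) + 2\right)^{2} + 19\right)^{2} = \left(\left(-3 + 2\right)^{2} + 19\right)^{2} = \left(\left(-1\right)^{2} + 19\right)^{2} = \left(1 + 19\right)^{2} = 20^{2} = 400$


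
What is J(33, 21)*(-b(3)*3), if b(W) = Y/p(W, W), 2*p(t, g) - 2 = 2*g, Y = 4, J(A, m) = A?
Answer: -99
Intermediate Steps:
p(t, g) = 1 + g (p(t, g) = 1 + (2*g)/2 = 1 + g)
b(W) = 4/(1 + W)
J(33, 21)*(-b(3)*3) = 33*(-4/(1 + 3)*3) = 33*(-4/4*3) = 33*(-1*1*3) = 33*(-1*3) = 33*(-3) = -99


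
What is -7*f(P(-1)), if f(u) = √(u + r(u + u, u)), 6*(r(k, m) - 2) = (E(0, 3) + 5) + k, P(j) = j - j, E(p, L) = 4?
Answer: -7*√14/2 ≈ -13.096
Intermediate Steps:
P(j) = 0
r(k, m) = 7/2 + k/6 (r(k, m) = 2 + ((4 + 5) + k)/6 = 2 + (9 + k)/6 = 2 + (3/2 + k/6) = 7/2 + k/6)
f(u) = √(7/2 + 4*u/3) (f(u) = √(u + (7/2 + (u + u)/6)) = √(u + (7/2 + (2*u)/6)) = √(u + (7/2 + u/3)) = √(7/2 + 4*u/3))
-7*f(P(-1)) = -7*√(126 + 48*0)/6 = -7*√(126 + 0)/6 = -7*√126/6 = -7*3*√14/6 = -7*√14/2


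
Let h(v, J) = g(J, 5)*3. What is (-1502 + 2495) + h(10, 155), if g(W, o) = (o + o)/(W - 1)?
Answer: 76476/77 ≈ 993.19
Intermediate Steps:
g(W, o) = 2*o/(-1 + W) (g(W, o) = (2*o)/(-1 + W) = 2*o/(-1 + W))
h(v, J) = 30/(-1 + J) (h(v, J) = (2*5/(-1 + J))*3 = (10/(-1 + J))*3 = 30/(-1 + J))
(-1502 + 2495) + h(10, 155) = (-1502 + 2495) + 30/(-1 + 155) = 993 + 30/154 = 993 + 30*(1/154) = 993 + 15/77 = 76476/77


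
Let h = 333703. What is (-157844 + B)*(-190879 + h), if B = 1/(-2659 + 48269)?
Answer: -514113900682668/22805 ≈ -2.2544e+10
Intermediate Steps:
B = 1/45610 ≈ 2.1925e-5
(-157844 + B)*(-190879 + h) = (-157844 + 1/45610)*(-190879 + 333703) = -7199264839/45610*142824 = -514113900682668/22805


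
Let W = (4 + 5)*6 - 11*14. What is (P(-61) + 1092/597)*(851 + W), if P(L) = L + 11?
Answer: -7199086/199 ≈ -36176.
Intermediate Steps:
P(L) = 11 + L
W = -100 (W = 9*6 - 154 = 54 - 154 = -100)
(P(-61) + 1092/597)*(851 + W) = ((11 - 61) + 1092/597)*(851 - 100) = (-50 + 1092*(1/597))*751 = (-50 + 364/199)*751 = -9586/199*751 = -7199086/199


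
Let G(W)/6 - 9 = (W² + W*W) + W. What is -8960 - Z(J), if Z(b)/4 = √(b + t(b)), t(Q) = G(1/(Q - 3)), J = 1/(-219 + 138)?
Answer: -8960 - 2*√64280729/549 ≈ -8989.2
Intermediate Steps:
J = -1/81 (J = 1/(-81) = -1/81 ≈ -0.012346)
G(W) = 54 + 6*W + 12*W² (G(W) = 54 + 6*((W² + W*W) + W) = 54 + 6*((W² + W²) + W) = 54 + 6*(2*W² + W) = 54 + 6*(W + 2*W²) = 54 + (6*W + 12*W²) = 54 + 6*W + 12*W²)
t(Q) = 54 + 6/(-3 + Q) + 12/(-3 + Q)² (t(Q) = 54 + 6/(Q - 3) + 12*(1/(Q - 3))² = 54 + 6/(-3 + Q) + 12*(1/(-3 + Q))² = 54 + 6/(-3 + Q) + 12/(-3 + Q)²)
Z(b) = 4*√(b + 6*(80 - 53*b + 9*b²)/(9 + b² - 6*b))
-8960 - Z(J) = -8960 - 4*√(54 - 1/81 - 36/(-3 - 1/81)³ + 6/(-3 - 1/81) + 12*(-1/81)/(-3 - 1/81)³) = -8960 - 4*√(54 - 1/81 - 36/(-244/81)³ + 6/(-244/81) + 12*(-1/81)/(-244/81)³) = -8960 - 4*√(54 - 1/81 - 36*(-531441/14526784) + 6*(-81/244) + 12*(-1/81)*(-531441/14526784)) = -8960 - 4*√(54 - 1/81 + 4782969/3631696 - 243/122 + 19683/3631696) = -8960 - 4*√(64280729/1205604) = -8960 - 4*√64280729/1098 = -8960 - 2*√64280729/549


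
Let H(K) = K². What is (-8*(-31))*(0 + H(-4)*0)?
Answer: 0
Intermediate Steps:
(-8*(-31))*(0 + H(-4)*0) = (-8*(-31))*(0 + (-4)²*0) = 248*(0 + 16*0) = 248*(0 + 0) = 248*0 = 0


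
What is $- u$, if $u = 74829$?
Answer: $-74829$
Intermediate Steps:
$- u = \left(-1\right) 74829 = -74829$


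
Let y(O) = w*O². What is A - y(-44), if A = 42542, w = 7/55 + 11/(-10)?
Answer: 222126/5 ≈ 44425.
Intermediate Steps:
w = -107/110 (w = 7*(1/55) + 11*(-⅒) = 7/55 - 11/10 = -107/110 ≈ -0.97273)
y(O) = -107*O²/110
A - y(-44) = 42542 - (-107)*(-44)²/110 = 42542 - (-107)*1936/110 = 42542 - 1*(-9416/5) = 42542 + 9416/5 = 222126/5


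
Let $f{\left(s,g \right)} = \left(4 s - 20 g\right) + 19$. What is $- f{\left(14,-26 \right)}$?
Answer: $-595$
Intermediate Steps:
$f{\left(s,g \right)} = 19 - 20 g + 4 s$ ($f{\left(s,g \right)} = \left(- 20 g + 4 s\right) + 19 = 19 - 20 g + 4 s$)
$- f{\left(14,-26 \right)} = - (19 - -520 + 4 \cdot 14) = - (19 + 520 + 56) = \left(-1\right) 595 = -595$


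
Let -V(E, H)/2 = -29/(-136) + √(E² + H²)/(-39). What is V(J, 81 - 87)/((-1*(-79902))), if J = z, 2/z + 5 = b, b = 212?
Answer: -29/5433336 + 2*√385642/322524423 ≈ -1.4865e-6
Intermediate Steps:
z = 2/207 (z = 2/(-5 + 212) = 2/207 ≈ 0.0096618)
J = 2/207 ≈ 0.0096618
V(E, H) = -29/68 + 2*√(E² + H²)/39 (V(E, H) = -2*(-29/(-136) + √(E² + H²)/(-39)) = -2*(-29*(-1/136) + √(E² + H²)*(-1/39)) = -2*(29/136 - √(E² + H²)/39) = -29/68 + 2*√(E² + H²)/39)
V(J, 81 - 87)/((-1*(-79902))) = (-29/68 + 2*√((2/207)² + (81 - 87)²)/39)/((-1*(-79902))) = (-29/68 + 2*√(4/42849 + (-6)²)/39)/79902 = (-29/68 + 2*√(4/42849 + 36)/39)*(1/79902) = (-29/68 + 2*√(1542568/42849)/39)*(1/79902) = (-29/68 + 2*(2*√385642/207)/39)*(1/79902) = (-29/68 + 4*√385642/8073)*(1/79902) = -29/5433336 + 2*√385642/322524423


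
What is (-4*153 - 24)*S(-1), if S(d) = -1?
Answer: 636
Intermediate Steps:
(-4*153 - 24)*S(-1) = (-4*153 - 24)*(-1) = (-612 - 24)*(-1) = -636*(-1) = 636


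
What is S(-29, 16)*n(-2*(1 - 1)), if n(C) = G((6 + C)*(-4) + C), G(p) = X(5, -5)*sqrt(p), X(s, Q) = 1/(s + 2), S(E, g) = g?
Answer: 32*I*sqrt(6)/7 ≈ 11.198*I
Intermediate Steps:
X(s, Q) = 1/(2 + s)
G(p) = sqrt(p)/7 (G(p) = sqrt(p)/(2 + 5) = sqrt(p)/7)
n(C) = sqrt(-24 - 3*C)/7 (n(C) = sqrt((6 + C)*(-4) + C)/7 = sqrt((-24 - 4*C) + C)/7 = sqrt(-24 - 3*C)/7)
S(-29, 16)*n(-2*(1 - 1)) = 16*(sqrt(-24 - (-6)*(1 - 1))/7) = 16*(sqrt(-24 - (-6)*0)/7) = 16*(sqrt(-24 - 3*0)/7) = 16*(sqrt(-24 + 0)/7) = 16*(sqrt(-24)/7) = 16*((2*I*sqrt(6))/7) = 16*(2*I*sqrt(6)/7) = 32*I*sqrt(6)/7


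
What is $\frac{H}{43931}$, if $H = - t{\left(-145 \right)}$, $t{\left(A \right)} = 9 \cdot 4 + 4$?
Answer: $- \frac{40}{43931} \approx -0.00091052$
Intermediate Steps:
$t{\left(A \right)} = 40$ ($t{\left(A \right)} = 36 + 4 = 40$)
$H = -40$ ($H = \left(-1\right) 40 = -40$)
$\frac{H}{43931} = - \frac{40}{43931}$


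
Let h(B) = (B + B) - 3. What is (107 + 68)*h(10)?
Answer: 2975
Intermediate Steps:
h(B) = -3 + 2*B (h(B) = 2*B - 3 = -3 + 2*B)
(107 + 68)*h(10) = (107 + 68)*(-3 + 2*10) = 175*(-3 + 20) = 175*17 = 2975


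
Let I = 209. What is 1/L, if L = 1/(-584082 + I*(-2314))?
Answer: -1067708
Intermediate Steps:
L = -1/1067708 (L = 1/(-584082 + 209*(-2314)) = 1/(-584082 - 483626) = 1/(-1067708) = -1/1067708 ≈ -9.3659e-7)
1/L = 1/(-1/1067708) = -1067708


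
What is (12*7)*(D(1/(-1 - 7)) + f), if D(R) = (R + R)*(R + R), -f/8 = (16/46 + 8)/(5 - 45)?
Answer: 66927/460 ≈ 145.49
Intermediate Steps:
f = 192/115 (f = -8*(16/46 + 8)/(5 - 45) = -8*(16*(1/46) + 8)/(-40) = -8*(8/23 + 8)*(-1)/40 = -1536*(-1)/(23*40) = -8*(-24/115) = 192/115 ≈ 1.6696)
D(R) = 4*R**2 (D(R) = (2*R)*(2*R) = 4*R**2)
(12*7)*(D(1/(-1 - 7)) + f) = (12*7)*(4*(1/(-1 - 7))**2 + 192/115) = 84*(4*(1/(-8))**2 + 192/115) = 84*(4*(-1/8)**2 + 192/115) = 84*(4*(1/64) + 192/115) = 84*(1/16 + 192/115) = 84*(3187/1840) = 66927/460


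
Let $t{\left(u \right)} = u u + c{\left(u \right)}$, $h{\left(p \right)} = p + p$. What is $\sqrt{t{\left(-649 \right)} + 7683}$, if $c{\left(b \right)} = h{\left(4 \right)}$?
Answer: $2 \sqrt{107223} \approx 654.9$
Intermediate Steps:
$h{\left(p \right)} = 2 p$
$c{\left(b \right)} = 8$ ($c{\left(b \right)} = 2 \cdot 4 = 8$)
$t{\left(u \right)} = 8 + u^{2}$ ($t{\left(u \right)} = u u + 8 = u^{2} + 8 = 8 + u^{2}$)
$\sqrt{t{\left(-649 \right)} + 7683} = \sqrt{\left(8 + \left(-649\right)^{2}\right) + 7683} = \sqrt{\left(8 + 421201\right) + 7683} = \sqrt{421209 + 7683} = \sqrt{428892} = 2 \sqrt{107223}$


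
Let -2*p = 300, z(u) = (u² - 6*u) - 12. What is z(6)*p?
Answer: 1800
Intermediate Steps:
z(u) = -12 + u² - 6*u
p = -150 (p = -½*300 = -150)
z(6)*p = (-12 + 6² - 6*6)*(-150) = (-12 + 36 - 36)*(-150) = -12*(-150) = 1800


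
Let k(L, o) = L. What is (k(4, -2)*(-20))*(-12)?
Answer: 960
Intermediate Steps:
(k(4, -2)*(-20))*(-12) = (4*(-20))*(-12) = -80*(-12) = 960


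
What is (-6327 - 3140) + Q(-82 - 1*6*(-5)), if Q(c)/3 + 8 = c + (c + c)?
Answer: -9959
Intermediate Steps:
Q(c) = -24 + 9*c (Q(c) = -24 + 3*(c + (c + c)) = -24 + 3*(c + 2*c) = -24 + 3*(3*c) = -24 + 9*c)
(-6327 - 3140) + Q(-82 - 1*6*(-5)) = (-6327 - 3140) + (-24 + 9*(-82 - 1*6*(-5))) = -9467 + (-24 + 9*(-82 - 6*(-5))) = -9467 + (-24 + 9*(-82 - 1*(-30))) = -9467 + (-24 + 9*(-82 + 30)) = -9467 + (-24 + 9*(-52)) = -9467 + (-24 - 468) = -9467 - 492 = -9959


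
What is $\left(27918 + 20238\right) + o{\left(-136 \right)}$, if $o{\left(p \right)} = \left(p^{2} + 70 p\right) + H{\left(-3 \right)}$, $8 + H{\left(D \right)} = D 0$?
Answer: $57124$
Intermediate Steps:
$H{\left(D \right)} = -8$ ($H{\left(D \right)} = -8 + D 0 = -8 + 0 = -8$)
$o{\left(p \right)} = -8 + p^{2} + 70 p$ ($o{\left(p \right)} = \left(p^{2} + 70 p\right) - 8 = -8 + p^{2} + 70 p$)
$\left(27918 + 20238\right) + o{\left(-136 \right)} = \left(27918 + 20238\right) + \left(-8 + \left(-136\right)^{2} + 70 \left(-136\right)\right) = 48156 - -8968 = 48156 + 8968 = 57124$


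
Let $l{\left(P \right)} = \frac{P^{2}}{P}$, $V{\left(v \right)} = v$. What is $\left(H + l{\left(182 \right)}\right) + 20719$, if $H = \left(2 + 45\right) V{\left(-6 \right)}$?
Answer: $20619$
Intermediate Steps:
$l{\left(P \right)} = P$
$H = -282$ ($H = \left(2 + 45\right) \left(-6\right) = 47 \left(-6\right) = -282$)
$\left(H + l{\left(182 \right)}\right) + 20719 = \left(-282 + 182\right) + 20719 = -100 + 20719 = 20619$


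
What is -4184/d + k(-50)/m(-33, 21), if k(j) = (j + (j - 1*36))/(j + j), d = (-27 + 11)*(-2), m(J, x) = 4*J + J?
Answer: -2157511/16500 ≈ -130.76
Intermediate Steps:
m(J, x) = 5*J
d = 32 (d = -16*(-2) = 32)
k(j) = (-36 + 2*j)/(2*j) (k(j) = (j + (j - 36))/((2*j)) = (j + (-36 + j))*(1/(2*j)) = (-36 + 2*j)*(1/(2*j)) = (-36 + 2*j)/(2*j))
-4184/d + k(-50)/m(-33, 21) = -4184/32 + ((-18 - 50)/(-50))/((5*(-33))) = -4184*1/32 - 1/50*(-68)/(-165) = -523/4 + (34/25)*(-1/165) = -523/4 - 34/4125 = -2157511/16500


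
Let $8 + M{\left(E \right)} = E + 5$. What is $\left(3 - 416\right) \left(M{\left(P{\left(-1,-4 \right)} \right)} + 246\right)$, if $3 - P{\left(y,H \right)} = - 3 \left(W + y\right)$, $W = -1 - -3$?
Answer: $-102837$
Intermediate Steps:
$W = 2$ ($W = -1 + 3 = 2$)
$P{\left(y,H \right)} = 9 + 3 y$ ($P{\left(y,H \right)} = 3 - - 3 \left(2 + y\right) = 3 - \left(-6 - 3 y\right) = 3 + \left(6 + 3 y\right) = 9 + 3 y$)
$M{\left(E \right)} = -3 + E$ ($M{\left(E \right)} = -8 + \left(E + 5\right) = -8 + \left(5 + E\right) = -3 + E$)
$\left(3 - 416\right) \left(M{\left(P{\left(-1,-4 \right)} \right)} + 246\right) = \left(3 - 416\right) \left(\left(-3 + \left(9 + 3 \left(-1\right)\right)\right) + 246\right) = - 413 \left(\left(-3 + \left(9 - 3\right)\right) + 246\right) = - 413 \left(\left(-3 + 6\right) + 246\right) = - 413 \left(3 + 246\right) = \left(-413\right) 249 = -102837$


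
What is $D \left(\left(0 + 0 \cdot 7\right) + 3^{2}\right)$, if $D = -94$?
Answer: $-846$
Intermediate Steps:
$D \left(\left(0 + 0 \cdot 7\right) + 3^{2}\right) = - 94 \left(\left(0 + 0 \cdot 7\right) + 3^{2}\right) = - 94 \left(\left(0 + 0\right) + 9\right) = - 94 \left(0 + 9\right) = \left(-94\right) 9 = -846$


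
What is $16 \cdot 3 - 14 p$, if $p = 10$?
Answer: $-92$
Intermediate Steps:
$16 \cdot 3 - 14 p = 16 \cdot 3 - 140 = 48 - 140 = -92$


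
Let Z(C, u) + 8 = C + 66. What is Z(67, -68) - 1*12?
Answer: 113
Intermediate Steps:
Z(C, u) = 58 + C (Z(C, u) = -8 + (C + 66) = -8 + (66 + C) = 58 + C)
Z(67, -68) - 1*12 = (58 + 67) - 1*12 = 125 - 12 = 113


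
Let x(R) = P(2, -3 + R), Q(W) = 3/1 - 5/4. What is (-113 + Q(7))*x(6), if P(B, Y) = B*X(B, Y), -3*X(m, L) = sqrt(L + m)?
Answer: 445*sqrt(5)/6 ≈ 165.84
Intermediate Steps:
X(m, L) = -sqrt(L + m)/3
Q(W) = 7/4 (Q(W) = 3*1 - 5*1/4 = 3 - 5/4 = 7/4)
P(B, Y) = -B*sqrt(B + Y)/3 (P(B, Y) = B*(-sqrt(Y + B)/3) = B*(-sqrt(B + Y)/3) = -B*sqrt(B + Y)/3)
x(R) = -2*sqrt(-1 + R)/3 (x(R) = -1/3*2*sqrt(2 + (-3 + R)) = -1/3*2*sqrt(-1 + R) = -2*sqrt(-1 + R)/3)
(-113 + Q(7))*x(6) = (-113 + 7/4)*(-2*sqrt(-1 + 6)/3) = -(-445)*sqrt(5)/6 = 445*sqrt(5)/6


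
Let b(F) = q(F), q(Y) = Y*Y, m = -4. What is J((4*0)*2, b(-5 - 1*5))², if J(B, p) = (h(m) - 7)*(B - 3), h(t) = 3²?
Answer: 36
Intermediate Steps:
q(Y) = Y²
b(F) = F²
h(t) = 9
J(B, p) = -6 + 2*B (J(B, p) = (9 - 7)*(B - 3) = 2*(-3 + B) = -6 + 2*B)
J((4*0)*2, b(-5 - 1*5))² = (-6 + 2*((4*0)*2))² = (-6 + 2*(0*2))² = (-6 + 2*0)² = (-6 + 0)² = (-6)² = 36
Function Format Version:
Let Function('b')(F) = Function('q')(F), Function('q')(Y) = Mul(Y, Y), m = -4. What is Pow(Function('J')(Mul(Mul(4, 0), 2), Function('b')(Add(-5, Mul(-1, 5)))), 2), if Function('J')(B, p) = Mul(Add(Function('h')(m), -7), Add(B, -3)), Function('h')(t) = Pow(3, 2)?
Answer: 36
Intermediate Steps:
Function('q')(Y) = Pow(Y, 2)
Function('b')(F) = Pow(F, 2)
Function('h')(t) = 9
Function('J')(B, p) = Add(-6, Mul(2, B)) (Function('J')(B, p) = Mul(Add(9, -7), Add(B, -3)) = Mul(2, Add(-3, B)) = Add(-6, Mul(2, B)))
Pow(Function('J')(Mul(Mul(4, 0), 2), Function('b')(Add(-5, Mul(-1, 5)))), 2) = Pow(Add(-6, Mul(2, Mul(Mul(4, 0), 2))), 2) = Pow(Add(-6, Mul(2, Mul(0, 2))), 2) = Pow(Add(-6, Mul(2, 0)), 2) = Pow(Add(-6, 0), 2) = Pow(-6, 2) = 36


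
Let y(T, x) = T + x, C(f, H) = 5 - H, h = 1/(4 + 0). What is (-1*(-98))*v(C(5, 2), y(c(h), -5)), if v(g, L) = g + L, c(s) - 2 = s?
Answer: 49/2 ≈ 24.500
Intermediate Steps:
h = ¼ (h = 1/4 = ¼ ≈ 0.25000)
c(s) = 2 + s
v(g, L) = L + g
(-1*(-98))*v(C(5, 2), y(c(h), -5)) = (-1*(-98))*(((2 + ¼) - 5) + (5 - 1*2)) = 98*((9/4 - 5) + (5 - 2)) = 98*(-11/4 + 3) = 98*(¼) = 49/2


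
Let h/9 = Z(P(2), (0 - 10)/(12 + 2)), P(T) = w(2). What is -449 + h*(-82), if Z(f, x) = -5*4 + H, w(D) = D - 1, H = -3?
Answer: 16525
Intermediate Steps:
w(D) = -1 + D
P(T) = 1 (P(T) = -1 + 2 = 1)
Z(f, x) = -23 (Z(f, x) = -5*4 - 3 = -20 - 3 = -23)
h = -207 (h = 9*(-23) = -207)
-449 + h*(-82) = -449 - 207*(-82) = -449 + 16974 = 16525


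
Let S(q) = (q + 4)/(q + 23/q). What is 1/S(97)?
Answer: 9432/9797 ≈ 0.96274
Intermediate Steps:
S(q) = (4 + q)/(q + 23/q)
1/S(97) = 1/(97*(4 + 97)/(23 + 97²)) = 1/(97*101/(23 + 9409)) = 1/(97*101/9432) = 1/(97*(1/9432)*101) = 1/(9797/9432) = 9432/9797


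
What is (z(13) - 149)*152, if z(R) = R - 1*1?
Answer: -20824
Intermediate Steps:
z(R) = -1 + R (z(R) = R - 1 = -1 + R)
(z(13) - 149)*152 = ((-1 + 13) - 149)*152 = (12 - 149)*152 = -137*152 = -20824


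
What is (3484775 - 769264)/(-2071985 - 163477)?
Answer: -2715511/2235462 ≈ -1.2147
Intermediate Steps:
(3484775 - 769264)/(-2071985 - 163477) = 2715511/(-2235462) = 2715511*(-1/2235462) = -2715511/2235462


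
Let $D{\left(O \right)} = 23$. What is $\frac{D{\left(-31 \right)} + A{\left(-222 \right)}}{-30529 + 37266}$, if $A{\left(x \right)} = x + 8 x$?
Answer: $- \frac{1975}{6737} \approx -0.29316$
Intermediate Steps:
$A{\left(x \right)} = 9 x$
$\frac{D{\left(-31 \right)} + A{\left(-222 \right)}}{-30529 + 37266} = \frac{23 + 9 \left(-222\right)}{-30529 + 37266} = \frac{23 - 1998}{6737} = \left(-1975\right) \frac{1}{6737} = - \frac{1975}{6737}$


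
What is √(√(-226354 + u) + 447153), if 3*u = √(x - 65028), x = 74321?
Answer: √(4024377 + 3*I*√3*√(679062 - √9293))/3 ≈ 668.7 + 0.35572*I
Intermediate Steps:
u = √9293/3 (u = √(74321 - 65028)/3 = √9293/3 ≈ 32.133)
√(√(-226354 + u) + 447153) = √(√(-226354 + √9293/3) + 447153) = √(447153 + √(-226354 + √9293/3))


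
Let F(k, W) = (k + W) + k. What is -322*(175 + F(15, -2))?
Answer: -65366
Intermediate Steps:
F(k, W) = W + 2*k (F(k, W) = (W + k) + k = W + 2*k)
-322*(175 + F(15, -2)) = -322*(175 + (-2 + 2*15)) = -322*(175 + (-2 + 30)) = -322*(175 + 28) = -322*203 = -65366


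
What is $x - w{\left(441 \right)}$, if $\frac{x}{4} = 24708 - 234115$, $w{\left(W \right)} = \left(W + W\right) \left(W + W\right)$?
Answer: $-1615552$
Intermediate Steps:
$w{\left(W \right)} = 4 W^{2}$ ($w{\left(W \right)} = 2 W 2 W = 4 W^{2}$)
$x = -837628$ ($x = 4 \left(24708 - 234115\right) = 4 \left(-209407\right) = -837628$)
$x - w{\left(441 \right)} = -837628 - 4 \cdot 441^{2} = -837628 - 4 \cdot 194481 = -837628 - 777924 = -1615552$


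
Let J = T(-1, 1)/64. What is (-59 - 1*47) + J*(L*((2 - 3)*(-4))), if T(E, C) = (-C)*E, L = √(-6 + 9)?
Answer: -106 + √3/16 ≈ -105.89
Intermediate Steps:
L = √3 ≈ 1.7320
T(E, C) = -C*E
J = 1/64 (J = -1*1*(-1)/64 = 1*(1/64) = 1/64 ≈ 0.015625)
(-59 - 1*47) + J*(L*((2 - 3)*(-4))) = (-59 - 1*47) + (√3*((2 - 3)*(-4)))/64 = (-59 - 47) + (√3*(-1*(-4)))/64 = -106 + (√3*4)/64 = -106 + (4*√3)/64 = -106 + √3/16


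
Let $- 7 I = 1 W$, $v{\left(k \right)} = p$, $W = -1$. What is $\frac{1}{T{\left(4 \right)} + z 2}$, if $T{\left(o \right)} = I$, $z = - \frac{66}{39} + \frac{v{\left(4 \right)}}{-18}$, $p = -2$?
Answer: $- \frac{819}{2473} \approx -0.33118$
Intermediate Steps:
$v{\left(k \right)} = -2$
$z = - \frac{185}{117}$ ($z = - \frac{66}{39} - \frac{2}{-18} = \left(-66\right) \frac{1}{39} - - \frac{1}{9} = - \frac{22}{13} + \frac{1}{9} = - \frac{185}{117} \approx -1.5812$)
$I = \frac{1}{7}$ ($I = - \frac{1 \left(-1\right)}{7} = \left(- \frac{1}{7}\right) \left(-1\right) = \frac{1}{7} \approx 0.14286$)
$T{\left(o \right)} = \frac{1}{7}$
$\frac{1}{T{\left(4 \right)} + z 2} = \frac{1}{\frac{1}{7} - \frac{370}{117}} = \frac{1}{- \frac{2473}{819}} = - \frac{819}{2473}$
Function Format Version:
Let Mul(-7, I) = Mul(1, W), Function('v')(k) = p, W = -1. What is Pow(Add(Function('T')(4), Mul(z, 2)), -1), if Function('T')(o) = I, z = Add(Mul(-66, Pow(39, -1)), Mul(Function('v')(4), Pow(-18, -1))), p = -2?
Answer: Rational(-819, 2473) ≈ -0.33118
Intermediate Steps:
Function('v')(k) = -2
z = Rational(-185, 117) (z = Add(Mul(-66, Pow(39, -1)), Mul(-2, Pow(-18, -1))) = Add(Mul(-66, Rational(1, 39)), Mul(-2, Rational(-1, 18))) = Add(Rational(-22, 13), Rational(1, 9)) = Rational(-185, 117) ≈ -1.5812)
I = Rational(1, 7) (I = Mul(Rational(-1, 7), Mul(1, -1)) = Mul(Rational(-1, 7), -1) = Rational(1, 7) ≈ 0.14286)
Function('T')(o) = Rational(1, 7)
Pow(Add(Function('T')(4), Mul(z, 2)), -1) = Pow(Add(Rational(1, 7), Mul(Rational(-185, 117), 2)), -1) = Pow(Add(Rational(1, 7), Rational(-370, 117)), -1) = Pow(Rational(-2473, 819), -1) = Rational(-819, 2473)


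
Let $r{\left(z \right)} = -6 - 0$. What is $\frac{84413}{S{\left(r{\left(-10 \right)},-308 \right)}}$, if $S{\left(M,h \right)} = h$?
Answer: $- \frac{12059}{44} \approx -274.07$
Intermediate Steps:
$r{\left(z \right)} = -6$ ($r{\left(z \right)} = -6 + 0 = -6$)
$\frac{84413}{S{\left(r{\left(-10 \right)},-308 \right)}} = \frac{84413}{-308} = 84413 \left(- \frac{1}{308}\right) = - \frac{12059}{44}$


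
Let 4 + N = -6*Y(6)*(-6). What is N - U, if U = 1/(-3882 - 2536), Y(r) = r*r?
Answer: 8292057/6418 ≈ 1292.0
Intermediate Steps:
Y(r) = r**2
N = 1292 (N = -4 - 6*6**2*(-6) = -4 - 6*36*(-6) = -4 - 216*(-6) = -4 + 1296 = 1292)
U = -1/6418 (U = 1/(-6418) = -1/6418 ≈ -0.00015581)
N - U = 1292 - 1*(-1/6418) = 1292 + 1/6418 = 8292057/6418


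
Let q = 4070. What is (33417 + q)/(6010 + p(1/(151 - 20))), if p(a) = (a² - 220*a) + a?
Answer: 643314407/103108922 ≈ 6.2392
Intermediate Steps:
p(a) = a² - 219*a
(33417 + q)/(6010 + p(1/(151 - 20))) = (33417 + 4070)/(6010 + (-219 + 1/(151 - 20))/(151 - 20)) = 37487/(6010 + (-219 + 1/131)/131) = 37487/(6010 + (1/131)*(-28688/131)) = 37487/(6010 - 28688/17161) = 37487/(103108922/17161) = 37487*(17161/103108922) = 643314407/103108922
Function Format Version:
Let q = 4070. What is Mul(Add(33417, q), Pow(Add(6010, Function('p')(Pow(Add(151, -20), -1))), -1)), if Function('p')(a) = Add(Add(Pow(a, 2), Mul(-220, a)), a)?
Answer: Rational(643314407, 103108922) ≈ 6.2392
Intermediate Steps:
Function('p')(a) = Add(Pow(a, 2), Mul(-219, a))
Mul(Add(33417, q), Pow(Add(6010, Function('p')(Pow(Add(151, -20), -1))), -1)) = Mul(Add(33417, 4070), Pow(Add(6010, Mul(Pow(Add(151, -20), -1), Add(-219, Pow(Add(151, -20), -1)))), -1)) = Mul(37487, Pow(Add(6010, Mul(Pow(131, -1), Add(-219, Pow(131, -1)))), -1)) = Mul(37487, Pow(Add(6010, Mul(Rational(1, 131), Add(-219, Rational(1, 131)))), -1)) = Mul(37487, Pow(Add(6010, Mul(Rational(1, 131), Rational(-28688, 131))), -1)) = Mul(37487, Pow(Add(6010, Rational(-28688, 17161)), -1)) = Mul(37487, Pow(Rational(103108922, 17161), -1)) = Mul(37487, Rational(17161, 103108922)) = Rational(643314407, 103108922)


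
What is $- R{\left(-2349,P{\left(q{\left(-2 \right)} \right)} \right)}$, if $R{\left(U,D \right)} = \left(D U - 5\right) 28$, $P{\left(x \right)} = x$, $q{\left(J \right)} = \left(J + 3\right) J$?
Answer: $-131404$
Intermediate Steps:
$q{\left(J \right)} = J \left(3 + J\right)$ ($q{\left(J \right)} = \left(3 + J\right) J = J \left(3 + J\right)$)
$R{\left(U,D \right)} = -140 + 28 D U$ ($R{\left(U,D \right)} = \left(-5 + D U\right) 28 = -140 + 28 D U$)
$- R{\left(-2349,P{\left(q{\left(-2 \right)} \right)} \right)} = - (-140 + 28 \left(- 2 \left(3 - 2\right)\right) \left(-2349\right)) = - (-140 + 28 \left(\left(-2\right) 1\right) \left(-2349\right)) = - (-140 + 28 \left(-2\right) \left(-2349\right)) = - (-140 + 131544) = \left(-1\right) 131404 = -131404$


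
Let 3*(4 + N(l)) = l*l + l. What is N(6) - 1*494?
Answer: -484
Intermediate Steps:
N(l) = -4 + l/3 + l²/3 (N(l) = -4 + (l*l + l)/3 = -4 + (l² + l)/3 = -4 + (l + l²)/3 = -4 + (l/3 + l²/3) = -4 + l/3 + l²/3)
N(6) - 1*494 = (-4 + (⅓)*6 + (⅓)*6²) - 1*494 = (-4 + 2 + (⅓)*36) - 494 = (-4 + 2 + 12) - 494 = 10 - 494 = -484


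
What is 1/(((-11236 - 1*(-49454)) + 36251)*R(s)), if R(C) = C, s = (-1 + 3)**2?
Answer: 1/297876 ≈ 3.3571e-6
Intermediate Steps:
s = 4 (s = 2**2 = 4)
1/(((-11236 - 1*(-49454)) + 36251)*R(s)) = 1/(((-11236 - 1*(-49454)) + 36251)*4) = (1/4)/((-11236 + 49454) + 36251) = (1/4)/(38218 + 36251) = (1/4)/74469 = (1/74469)*(1/4) = 1/297876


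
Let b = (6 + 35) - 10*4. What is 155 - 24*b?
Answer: 131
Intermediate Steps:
b = 1 (b = 41 - 1*40 = 41 - 40 = 1)
155 - 24*b = 155 - 24*1 = 155 - 24 = 131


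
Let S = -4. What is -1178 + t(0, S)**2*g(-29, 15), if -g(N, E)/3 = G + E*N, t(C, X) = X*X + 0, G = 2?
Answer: 331366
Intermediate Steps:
t(C, X) = X**2 (t(C, X) = X**2 + 0 = X**2)
g(N, E) = -6 - 3*E*N (g(N, E) = -3*(2 + E*N) = -6 - 3*E*N)
-1178 + t(0, S)**2*g(-29, 15) = -1178 + ((-4)**2)**2*(-6 - 3*15*(-29)) = -1178 + 16**2*(-6 + 1305) = -1178 + 256*1299 = -1178 + 332544 = 331366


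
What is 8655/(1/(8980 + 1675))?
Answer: 92219025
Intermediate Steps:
8655/(1/(8980 + 1675)) = 8655/(1/10655) = 8655*10655 = 92219025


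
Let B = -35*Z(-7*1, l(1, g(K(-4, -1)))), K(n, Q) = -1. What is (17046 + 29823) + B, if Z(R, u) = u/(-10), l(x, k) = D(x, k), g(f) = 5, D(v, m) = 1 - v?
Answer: 46869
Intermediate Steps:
l(x, k) = 1 - x
Z(R, u) = -u/10 (Z(R, u) = u*(-⅒) = -u/10)
B = 0 (B = -(-7)*(1 - 1*1)/2 = -(-7)*(1 - 1)/2 = -(-7)*0/2 = -35*0 = 0)
(17046 + 29823) + B = (17046 + 29823) + 0 = 46869 + 0 = 46869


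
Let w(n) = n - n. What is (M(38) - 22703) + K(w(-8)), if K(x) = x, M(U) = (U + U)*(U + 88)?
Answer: -13127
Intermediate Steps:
w(n) = 0
M(U) = 2*U*(88 + U) (M(U) = (2*U)*(88 + U) = 2*U*(88 + U))
(M(38) - 22703) + K(w(-8)) = (2*38*(88 + 38) - 22703) + 0 = (2*38*126 - 22703) + 0 = (9576 - 22703) + 0 = -13127 + 0 = -13127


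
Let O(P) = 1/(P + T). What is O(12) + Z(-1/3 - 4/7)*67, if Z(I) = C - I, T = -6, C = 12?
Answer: 12107/14 ≈ 864.79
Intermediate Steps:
O(P) = 1/(-6 + P) (O(P) = 1/(P - 6) = 1/(-6 + P))
Z(I) = 12 - I
O(12) + Z(-1/3 - 4/7)*67 = 1/(-6 + 12) + (12 - (-1/3 - 4/7))*67 = 1/6 + (12 - (-1*⅓ - 4*⅐))*67 = ⅙ + (12 - (-⅓ - 4/7))*67 = ⅙ + (12 - 1*(-19/21))*67 = ⅙ + (12 + 19/21)*67 = ⅙ + (271/21)*67 = ⅙ + 18157/21 = 12107/14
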